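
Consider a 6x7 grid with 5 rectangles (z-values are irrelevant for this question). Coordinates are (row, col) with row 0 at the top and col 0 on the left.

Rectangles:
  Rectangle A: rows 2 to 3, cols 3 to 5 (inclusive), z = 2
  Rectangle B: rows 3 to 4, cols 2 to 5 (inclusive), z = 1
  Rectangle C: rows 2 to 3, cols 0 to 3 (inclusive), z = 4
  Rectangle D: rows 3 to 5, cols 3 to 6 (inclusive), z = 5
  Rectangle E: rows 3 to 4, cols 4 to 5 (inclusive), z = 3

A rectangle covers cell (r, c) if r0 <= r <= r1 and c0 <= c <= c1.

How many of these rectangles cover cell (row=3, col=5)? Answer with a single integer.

Check cell (3,5):
  A: rows 2-3 cols 3-5 -> covers
  B: rows 3-4 cols 2-5 -> covers
  C: rows 2-3 cols 0-3 -> outside (col miss)
  D: rows 3-5 cols 3-6 -> covers
  E: rows 3-4 cols 4-5 -> covers
Count covering = 4

Answer: 4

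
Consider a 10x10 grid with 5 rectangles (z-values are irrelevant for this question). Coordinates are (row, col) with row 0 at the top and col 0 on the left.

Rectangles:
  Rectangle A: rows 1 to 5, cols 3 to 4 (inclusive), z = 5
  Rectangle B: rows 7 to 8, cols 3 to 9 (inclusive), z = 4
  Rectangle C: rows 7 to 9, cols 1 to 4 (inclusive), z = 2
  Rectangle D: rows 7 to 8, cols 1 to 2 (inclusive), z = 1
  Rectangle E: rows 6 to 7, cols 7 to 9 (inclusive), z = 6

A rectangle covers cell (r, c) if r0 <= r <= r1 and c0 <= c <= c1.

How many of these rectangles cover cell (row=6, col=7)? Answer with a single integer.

Answer: 1

Derivation:
Check cell (6,7):
  A: rows 1-5 cols 3-4 -> outside (row miss)
  B: rows 7-8 cols 3-9 -> outside (row miss)
  C: rows 7-9 cols 1-4 -> outside (row miss)
  D: rows 7-8 cols 1-2 -> outside (row miss)
  E: rows 6-7 cols 7-9 -> covers
Count covering = 1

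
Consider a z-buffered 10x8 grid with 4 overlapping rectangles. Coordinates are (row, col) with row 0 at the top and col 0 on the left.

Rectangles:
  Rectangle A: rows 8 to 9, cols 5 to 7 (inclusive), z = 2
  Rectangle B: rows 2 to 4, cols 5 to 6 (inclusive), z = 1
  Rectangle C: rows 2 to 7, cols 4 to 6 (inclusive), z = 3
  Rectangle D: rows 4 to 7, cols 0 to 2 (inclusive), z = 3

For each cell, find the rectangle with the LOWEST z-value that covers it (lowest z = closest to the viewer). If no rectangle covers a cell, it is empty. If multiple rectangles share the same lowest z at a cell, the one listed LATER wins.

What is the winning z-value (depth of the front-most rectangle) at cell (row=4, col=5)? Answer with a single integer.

Check cell (4,5):
  A: rows 8-9 cols 5-7 -> outside (row miss)
  B: rows 2-4 cols 5-6 z=1 -> covers; best now B (z=1)
  C: rows 2-7 cols 4-6 z=3 -> covers; best now B (z=1)
  D: rows 4-7 cols 0-2 -> outside (col miss)
Winner: B at z=1

Answer: 1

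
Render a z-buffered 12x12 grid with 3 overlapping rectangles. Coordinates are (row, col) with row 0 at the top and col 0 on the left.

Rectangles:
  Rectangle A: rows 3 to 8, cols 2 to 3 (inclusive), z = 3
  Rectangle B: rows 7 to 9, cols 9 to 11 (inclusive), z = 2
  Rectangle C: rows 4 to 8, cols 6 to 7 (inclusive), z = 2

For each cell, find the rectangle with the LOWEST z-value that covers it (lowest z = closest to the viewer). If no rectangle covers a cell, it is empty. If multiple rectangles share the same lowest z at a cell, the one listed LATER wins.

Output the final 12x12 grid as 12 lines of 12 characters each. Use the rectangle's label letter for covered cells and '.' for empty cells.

............
............
............
..AA........
..AA..CC....
..AA..CC....
..AA..CC....
..AA..CC.BBB
..AA..CC.BBB
.........BBB
............
............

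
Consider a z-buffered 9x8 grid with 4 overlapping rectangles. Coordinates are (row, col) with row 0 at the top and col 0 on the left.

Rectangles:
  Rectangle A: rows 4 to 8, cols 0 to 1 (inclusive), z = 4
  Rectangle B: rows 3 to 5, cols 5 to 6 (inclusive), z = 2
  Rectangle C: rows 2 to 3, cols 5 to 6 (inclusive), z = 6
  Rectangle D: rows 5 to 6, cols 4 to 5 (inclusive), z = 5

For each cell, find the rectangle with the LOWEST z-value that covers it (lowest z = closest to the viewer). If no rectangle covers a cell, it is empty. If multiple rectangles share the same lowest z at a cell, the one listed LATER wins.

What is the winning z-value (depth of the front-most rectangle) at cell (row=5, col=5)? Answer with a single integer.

Check cell (5,5):
  A: rows 4-8 cols 0-1 -> outside (col miss)
  B: rows 3-5 cols 5-6 z=2 -> covers; best now B (z=2)
  C: rows 2-3 cols 5-6 -> outside (row miss)
  D: rows 5-6 cols 4-5 z=5 -> covers; best now B (z=2)
Winner: B at z=2

Answer: 2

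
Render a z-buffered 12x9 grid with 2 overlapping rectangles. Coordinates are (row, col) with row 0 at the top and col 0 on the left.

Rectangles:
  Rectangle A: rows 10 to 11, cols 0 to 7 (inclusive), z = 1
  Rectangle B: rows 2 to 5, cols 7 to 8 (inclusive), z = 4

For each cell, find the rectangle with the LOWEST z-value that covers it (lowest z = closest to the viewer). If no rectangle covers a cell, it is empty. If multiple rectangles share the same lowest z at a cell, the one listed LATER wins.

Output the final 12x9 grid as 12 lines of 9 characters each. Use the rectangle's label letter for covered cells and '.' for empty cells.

.........
.........
.......BB
.......BB
.......BB
.......BB
.........
.........
.........
.........
AAAAAAAA.
AAAAAAAA.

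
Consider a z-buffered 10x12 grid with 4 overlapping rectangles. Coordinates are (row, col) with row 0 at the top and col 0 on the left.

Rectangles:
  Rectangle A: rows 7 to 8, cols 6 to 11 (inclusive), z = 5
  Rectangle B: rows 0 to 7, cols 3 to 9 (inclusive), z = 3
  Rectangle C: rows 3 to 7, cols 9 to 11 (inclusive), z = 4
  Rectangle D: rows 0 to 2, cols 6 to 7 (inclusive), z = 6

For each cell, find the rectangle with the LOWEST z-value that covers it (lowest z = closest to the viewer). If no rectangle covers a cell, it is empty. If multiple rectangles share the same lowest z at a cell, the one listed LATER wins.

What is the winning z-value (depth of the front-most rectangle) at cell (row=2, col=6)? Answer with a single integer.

Answer: 3

Derivation:
Check cell (2,6):
  A: rows 7-8 cols 6-11 -> outside (row miss)
  B: rows 0-7 cols 3-9 z=3 -> covers; best now B (z=3)
  C: rows 3-7 cols 9-11 -> outside (row miss)
  D: rows 0-2 cols 6-7 z=6 -> covers; best now B (z=3)
Winner: B at z=3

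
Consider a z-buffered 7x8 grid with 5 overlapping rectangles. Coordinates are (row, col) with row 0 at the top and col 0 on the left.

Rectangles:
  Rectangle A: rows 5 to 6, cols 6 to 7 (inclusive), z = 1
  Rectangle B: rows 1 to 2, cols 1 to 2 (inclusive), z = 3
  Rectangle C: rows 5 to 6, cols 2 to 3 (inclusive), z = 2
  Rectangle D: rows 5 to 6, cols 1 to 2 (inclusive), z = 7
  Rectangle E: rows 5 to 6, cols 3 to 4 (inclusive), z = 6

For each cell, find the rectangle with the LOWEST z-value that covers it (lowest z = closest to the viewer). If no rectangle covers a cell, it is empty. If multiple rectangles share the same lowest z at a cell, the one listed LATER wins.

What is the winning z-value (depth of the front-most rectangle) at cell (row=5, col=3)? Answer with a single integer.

Check cell (5,3):
  A: rows 5-6 cols 6-7 -> outside (col miss)
  B: rows 1-2 cols 1-2 -> outside (row miss)
  C: rows 5-6 cols 2-3 z=2 -> covers; best now C (z=2)
  D: rows 5-6 cols 1-2 -> outside (col miss)
  E: rows 5-6 cols 3-4 z=6 -> covers; best now C (z=2)
Winner: C at z=2

Answer: 2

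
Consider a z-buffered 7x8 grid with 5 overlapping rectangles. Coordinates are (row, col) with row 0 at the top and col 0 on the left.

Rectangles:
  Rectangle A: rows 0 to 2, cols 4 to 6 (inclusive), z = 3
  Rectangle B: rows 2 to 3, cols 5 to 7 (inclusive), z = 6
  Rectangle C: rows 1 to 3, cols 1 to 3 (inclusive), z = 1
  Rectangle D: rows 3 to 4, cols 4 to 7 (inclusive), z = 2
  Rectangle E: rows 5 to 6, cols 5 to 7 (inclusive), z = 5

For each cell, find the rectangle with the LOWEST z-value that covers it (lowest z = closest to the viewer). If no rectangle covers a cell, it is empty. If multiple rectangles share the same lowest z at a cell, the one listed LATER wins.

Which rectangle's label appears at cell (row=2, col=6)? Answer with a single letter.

Check cell (2,6):
  A: rows 0-2 cols 4-6 z=3 -> covers; best now A (z=3)
  B: rows 2-3 cols 5-7 z=6 -> covers; best now A (z=3)
  C: rows 1-3 cols 1-3 -> outside (col miss)
  D: rows 3-4 cols 4-7 -> outside (row miss)
  E: rows 5-6 cols 5-7 -> outside (row miss)
Winner: A at z=3

Answer: A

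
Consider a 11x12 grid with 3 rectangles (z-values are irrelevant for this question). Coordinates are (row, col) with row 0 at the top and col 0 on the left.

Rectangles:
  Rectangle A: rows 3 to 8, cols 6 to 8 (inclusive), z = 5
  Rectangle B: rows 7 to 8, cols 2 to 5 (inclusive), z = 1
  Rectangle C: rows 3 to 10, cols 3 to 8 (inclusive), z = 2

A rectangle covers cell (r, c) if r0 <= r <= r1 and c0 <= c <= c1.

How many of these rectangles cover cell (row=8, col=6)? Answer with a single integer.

Check cell (8,6):
  A: rows 3-8 cols 6-8 -> covers
  B: rows 7-8 cols 2-5 -> outside (col miss)
  C: rows 3-10 cols 3-8 -> covers
Count covering = 2

Answer: 2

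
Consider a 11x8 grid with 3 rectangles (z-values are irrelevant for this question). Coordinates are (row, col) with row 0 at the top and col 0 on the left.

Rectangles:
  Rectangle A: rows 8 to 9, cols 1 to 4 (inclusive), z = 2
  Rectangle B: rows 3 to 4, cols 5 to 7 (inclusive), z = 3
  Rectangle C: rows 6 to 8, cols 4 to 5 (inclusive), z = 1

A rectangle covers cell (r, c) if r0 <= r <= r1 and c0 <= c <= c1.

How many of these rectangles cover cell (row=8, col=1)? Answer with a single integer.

Check cell (8,1):
  A: rows 8-9 cols 1-4 -> covers
  B: rows 3-4 cols 5-7 -> outside (row miss)
  C: rows 6-8 cols 4-5 -> outside (col miss)
Count covering = 1

Answer: 1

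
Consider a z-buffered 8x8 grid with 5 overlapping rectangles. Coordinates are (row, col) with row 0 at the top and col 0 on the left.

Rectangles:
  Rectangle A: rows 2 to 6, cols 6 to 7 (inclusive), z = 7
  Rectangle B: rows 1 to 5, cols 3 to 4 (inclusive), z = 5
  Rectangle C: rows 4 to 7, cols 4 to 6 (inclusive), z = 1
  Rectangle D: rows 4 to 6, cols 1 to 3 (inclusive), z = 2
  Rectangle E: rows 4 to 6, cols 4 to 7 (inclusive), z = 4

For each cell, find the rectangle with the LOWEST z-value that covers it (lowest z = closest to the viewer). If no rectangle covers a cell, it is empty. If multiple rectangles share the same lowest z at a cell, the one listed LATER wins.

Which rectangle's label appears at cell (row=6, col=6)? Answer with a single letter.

Answer: C

Derivation:
Check cell (6,6):
  A: rows 2-6 cols 6-7 z=7 -> covers; best now A (z=7)
  B: rows 1-5 cols 3-4 -> outside (row miss)
  C: rows 4-7 cols 4-6 z=1 -> covers; best now C (z=1)
  D: rows 4-6 cols 1-3 -> outside (col miss)
  E: rows 4-6 cols 4-7 z=4 -> covers; best now C (z=1)
Winner: C at z=1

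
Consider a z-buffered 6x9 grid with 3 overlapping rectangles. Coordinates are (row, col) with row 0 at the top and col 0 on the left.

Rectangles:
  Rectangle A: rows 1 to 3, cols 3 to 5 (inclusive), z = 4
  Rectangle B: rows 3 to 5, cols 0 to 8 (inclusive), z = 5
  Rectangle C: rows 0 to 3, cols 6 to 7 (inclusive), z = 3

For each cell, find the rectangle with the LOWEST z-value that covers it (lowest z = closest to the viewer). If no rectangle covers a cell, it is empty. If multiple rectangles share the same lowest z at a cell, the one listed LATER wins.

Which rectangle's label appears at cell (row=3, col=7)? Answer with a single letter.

Check cell (3,7):
  A: rows 1-3 cols 3-5 -> outside (col miss)
  B: rows 3-5 cols 0-8 z=5 -> covers; best now B (z=5)
  C: rows 0-3 cols 6-7 z=3 -> covers; best now C (z=3)
Winner: C at z=3

Answer: C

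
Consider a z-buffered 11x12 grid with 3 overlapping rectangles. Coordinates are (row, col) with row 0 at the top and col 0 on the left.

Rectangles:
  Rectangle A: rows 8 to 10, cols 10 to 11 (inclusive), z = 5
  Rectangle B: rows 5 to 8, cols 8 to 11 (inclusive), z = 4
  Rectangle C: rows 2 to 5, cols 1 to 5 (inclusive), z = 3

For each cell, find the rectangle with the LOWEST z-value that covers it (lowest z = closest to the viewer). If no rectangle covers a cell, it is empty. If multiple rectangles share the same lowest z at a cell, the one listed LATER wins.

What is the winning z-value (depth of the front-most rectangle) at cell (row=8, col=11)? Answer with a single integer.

Answer: 4

Derivation:
Check cell (8,11):
  A: rows 8-10 cols 10-11 z=5 -> covers; best now A (z=5)
  B: rows 5-8 cols 8-11 z=4 -> covers; best now B (z=4)
  C: rows 2-5 cols 1-5 -> outside (row miss)
Winner: B at z=4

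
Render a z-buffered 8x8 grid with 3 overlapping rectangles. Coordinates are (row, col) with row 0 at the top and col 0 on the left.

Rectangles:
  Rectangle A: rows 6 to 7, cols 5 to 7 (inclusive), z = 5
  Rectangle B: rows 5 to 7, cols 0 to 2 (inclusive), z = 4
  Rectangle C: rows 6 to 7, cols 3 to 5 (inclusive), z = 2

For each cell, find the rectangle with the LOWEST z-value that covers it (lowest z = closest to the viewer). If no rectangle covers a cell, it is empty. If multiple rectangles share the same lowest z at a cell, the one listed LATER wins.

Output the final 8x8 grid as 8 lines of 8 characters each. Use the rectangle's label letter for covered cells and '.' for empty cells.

........
........
........
........
........
BBB.....
BBBCCCAA
BBBCCCAA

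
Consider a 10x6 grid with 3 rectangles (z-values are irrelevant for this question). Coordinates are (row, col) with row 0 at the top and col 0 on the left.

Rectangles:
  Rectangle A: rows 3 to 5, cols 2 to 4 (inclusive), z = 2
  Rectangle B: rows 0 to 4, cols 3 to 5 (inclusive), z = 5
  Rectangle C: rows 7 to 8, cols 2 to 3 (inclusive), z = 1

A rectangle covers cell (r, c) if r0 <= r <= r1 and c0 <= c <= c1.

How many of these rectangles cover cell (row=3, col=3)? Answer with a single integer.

Check cell (3,3):
  A: rows 3-5 cols 2-4 -> covers
  B: rows 0-4 cols 3-5 -> covers
  C: rows 7-8 cols 2-3 -> outside (row miss)
Count covering = 2

Answer: 2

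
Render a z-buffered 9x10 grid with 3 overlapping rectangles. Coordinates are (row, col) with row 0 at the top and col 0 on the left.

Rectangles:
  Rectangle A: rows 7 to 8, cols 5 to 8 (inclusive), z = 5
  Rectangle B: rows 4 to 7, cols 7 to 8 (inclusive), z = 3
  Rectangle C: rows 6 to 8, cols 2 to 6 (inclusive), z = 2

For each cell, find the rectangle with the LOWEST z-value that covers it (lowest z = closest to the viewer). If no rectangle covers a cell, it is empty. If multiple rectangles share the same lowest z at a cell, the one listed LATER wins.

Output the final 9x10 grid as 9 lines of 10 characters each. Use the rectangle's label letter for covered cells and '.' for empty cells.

..........
..........
..........
..........
.......BB.
.......BB.
..CCCCCBB.
..CCCCCBB.
..CCCCCAA.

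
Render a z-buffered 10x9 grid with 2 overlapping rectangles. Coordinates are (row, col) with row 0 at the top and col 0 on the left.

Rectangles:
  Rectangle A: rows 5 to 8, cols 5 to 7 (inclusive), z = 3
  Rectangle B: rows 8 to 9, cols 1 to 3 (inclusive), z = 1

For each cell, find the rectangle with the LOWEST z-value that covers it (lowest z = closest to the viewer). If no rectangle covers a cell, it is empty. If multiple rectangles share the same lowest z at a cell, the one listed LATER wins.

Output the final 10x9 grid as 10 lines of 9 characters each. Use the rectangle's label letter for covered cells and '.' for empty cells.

.........
.........
.........
.........
.........
.....AAA.
.....AAA.
.....AAA.
.BBB.AAA.
.BBB.....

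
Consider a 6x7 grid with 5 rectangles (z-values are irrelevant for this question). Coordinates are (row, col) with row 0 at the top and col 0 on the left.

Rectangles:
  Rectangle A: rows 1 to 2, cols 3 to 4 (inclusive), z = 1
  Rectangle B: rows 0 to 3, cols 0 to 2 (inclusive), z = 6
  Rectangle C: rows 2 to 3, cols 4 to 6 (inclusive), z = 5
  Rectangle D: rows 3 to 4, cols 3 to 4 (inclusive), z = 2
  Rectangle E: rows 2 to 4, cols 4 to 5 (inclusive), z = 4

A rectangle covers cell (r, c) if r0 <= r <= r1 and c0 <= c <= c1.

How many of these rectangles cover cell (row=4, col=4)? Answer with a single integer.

Check cell (4,4):
  A: rows 1-2 cols 3-4 -> outside (row miss)
  B: rows 0-3 cols 0-2 -> outside (row miss)
  C: rows 2-3 cols 4-6 -> outside (row miss)
  D: rows 3-4 cols 3-4 -> covers
  E: rows 2-4 cols 4-5 -> covers
Count covering = 2

Answer: 2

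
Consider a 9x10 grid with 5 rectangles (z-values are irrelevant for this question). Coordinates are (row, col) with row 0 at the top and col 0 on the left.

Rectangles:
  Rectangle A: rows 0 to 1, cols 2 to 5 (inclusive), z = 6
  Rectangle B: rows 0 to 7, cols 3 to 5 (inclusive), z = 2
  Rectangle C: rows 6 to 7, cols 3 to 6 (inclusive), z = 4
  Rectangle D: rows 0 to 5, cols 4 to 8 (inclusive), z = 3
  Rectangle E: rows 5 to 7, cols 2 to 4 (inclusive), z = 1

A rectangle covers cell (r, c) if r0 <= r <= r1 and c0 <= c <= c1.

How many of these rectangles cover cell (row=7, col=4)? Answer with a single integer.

Check cell (7,4):
  A: rows 0-1 cols 2-5 -> outside (row miss)
  B: rows 0-7 cols 3-5 -> covers
  C: rows 6-7 cols 3-6 -> covers
  D: rows 0-5 cols 4-8 -> outside (row miss)
  E: rows 5-7 cols 2-4 -> covers
Count covering = 3

Answer: 3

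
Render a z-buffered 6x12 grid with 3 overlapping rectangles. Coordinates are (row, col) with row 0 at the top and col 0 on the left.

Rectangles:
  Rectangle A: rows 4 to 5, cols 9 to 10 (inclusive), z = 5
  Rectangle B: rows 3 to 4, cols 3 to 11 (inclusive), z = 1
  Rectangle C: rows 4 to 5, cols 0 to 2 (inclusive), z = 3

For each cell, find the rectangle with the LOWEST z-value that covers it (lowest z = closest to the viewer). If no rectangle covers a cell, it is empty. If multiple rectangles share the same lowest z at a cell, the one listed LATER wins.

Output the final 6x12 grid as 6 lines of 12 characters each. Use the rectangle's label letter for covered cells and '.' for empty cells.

............
............
............
...BBBBBBBBB
CCCBBBBBBBBB
CCC......AA.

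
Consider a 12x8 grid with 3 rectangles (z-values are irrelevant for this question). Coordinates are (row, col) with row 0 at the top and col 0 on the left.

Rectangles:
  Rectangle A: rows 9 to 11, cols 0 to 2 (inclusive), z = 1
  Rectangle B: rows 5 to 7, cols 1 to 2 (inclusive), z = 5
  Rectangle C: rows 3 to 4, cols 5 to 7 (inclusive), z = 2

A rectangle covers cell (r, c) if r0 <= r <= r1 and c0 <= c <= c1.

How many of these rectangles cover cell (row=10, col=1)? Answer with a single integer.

Check cell (10,1):
  A: rows 9-11 cols 0-2 -> covers
  B: rows 5-7 cols 1-2 -> outside (row miss)
  C: rows 3-4 cols 5-7 -> outside (row miss)
Count covering = 1

Answer: 1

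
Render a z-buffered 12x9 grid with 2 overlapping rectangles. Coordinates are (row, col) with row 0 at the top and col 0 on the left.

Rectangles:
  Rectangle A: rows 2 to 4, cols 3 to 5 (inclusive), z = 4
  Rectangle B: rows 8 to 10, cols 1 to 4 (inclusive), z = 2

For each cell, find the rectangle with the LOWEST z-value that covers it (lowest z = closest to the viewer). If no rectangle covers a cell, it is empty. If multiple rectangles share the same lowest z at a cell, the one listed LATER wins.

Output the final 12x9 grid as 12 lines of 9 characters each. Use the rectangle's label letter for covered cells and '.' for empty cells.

.........
.........
...AAA...
...AAA...
...AAA...
.........
.........
.........
.BBBB....
.BBBB....
.BBBB....
.........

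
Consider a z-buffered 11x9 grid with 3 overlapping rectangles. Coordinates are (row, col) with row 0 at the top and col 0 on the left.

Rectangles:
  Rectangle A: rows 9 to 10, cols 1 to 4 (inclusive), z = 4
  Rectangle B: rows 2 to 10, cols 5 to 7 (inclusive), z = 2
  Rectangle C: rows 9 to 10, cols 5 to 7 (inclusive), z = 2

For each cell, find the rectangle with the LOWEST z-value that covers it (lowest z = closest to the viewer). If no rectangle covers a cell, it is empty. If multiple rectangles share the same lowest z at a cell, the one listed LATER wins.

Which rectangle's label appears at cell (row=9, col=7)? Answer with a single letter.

Answer: C

Derivation:
Check cell (9,7):
  A: rows 9-10 cols 1-4 -> outside (col miss)
  B: rows 2-10 cols 5-7 z=2 -> covers; best now B (z=2)
  C: rows 9-10 cols 5-7 z=2 -> covers; best now C (z=2)
Winner: C at z=2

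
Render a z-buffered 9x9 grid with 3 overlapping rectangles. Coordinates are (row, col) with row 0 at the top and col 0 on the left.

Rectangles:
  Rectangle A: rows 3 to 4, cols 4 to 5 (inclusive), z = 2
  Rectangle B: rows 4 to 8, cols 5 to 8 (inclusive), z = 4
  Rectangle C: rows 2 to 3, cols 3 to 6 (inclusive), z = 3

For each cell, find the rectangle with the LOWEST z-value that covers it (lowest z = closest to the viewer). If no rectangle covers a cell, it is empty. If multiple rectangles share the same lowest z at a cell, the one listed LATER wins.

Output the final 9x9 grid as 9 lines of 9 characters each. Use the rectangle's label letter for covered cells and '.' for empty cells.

.........
.........
...CCCC..
...CAAC..
....AABBB
.....BBBB
.....BBBB
.....BBBB
.....BBBB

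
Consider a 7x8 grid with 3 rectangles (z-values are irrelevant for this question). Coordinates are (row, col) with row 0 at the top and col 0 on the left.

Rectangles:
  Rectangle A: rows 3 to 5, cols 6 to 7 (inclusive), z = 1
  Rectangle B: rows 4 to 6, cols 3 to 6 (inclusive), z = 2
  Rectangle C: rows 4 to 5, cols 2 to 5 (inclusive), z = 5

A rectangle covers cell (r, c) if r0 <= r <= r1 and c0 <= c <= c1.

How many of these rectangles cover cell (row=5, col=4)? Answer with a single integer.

Check cell (5,4):
  A: rows 3-5 cols 6-7 -> outside (col miss)
  B: rows 4-6 cols 3-6 -> covers
  C: rows 4-5 cols 2-5 -> covers
Count covering = 2

Answer: 2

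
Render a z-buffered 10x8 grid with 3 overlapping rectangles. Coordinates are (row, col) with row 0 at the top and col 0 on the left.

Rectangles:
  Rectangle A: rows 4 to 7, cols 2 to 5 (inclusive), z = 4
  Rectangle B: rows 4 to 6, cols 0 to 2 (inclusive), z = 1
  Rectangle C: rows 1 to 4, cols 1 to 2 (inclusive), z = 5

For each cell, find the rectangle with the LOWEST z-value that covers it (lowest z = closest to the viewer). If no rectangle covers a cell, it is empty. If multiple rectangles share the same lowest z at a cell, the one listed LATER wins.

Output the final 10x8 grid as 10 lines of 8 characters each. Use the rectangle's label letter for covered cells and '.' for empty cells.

........
.CC.....
.CC.....
.CC.....
BBBAAA..
BBBAAA..
BBBAAA..
..AAAA..
........
........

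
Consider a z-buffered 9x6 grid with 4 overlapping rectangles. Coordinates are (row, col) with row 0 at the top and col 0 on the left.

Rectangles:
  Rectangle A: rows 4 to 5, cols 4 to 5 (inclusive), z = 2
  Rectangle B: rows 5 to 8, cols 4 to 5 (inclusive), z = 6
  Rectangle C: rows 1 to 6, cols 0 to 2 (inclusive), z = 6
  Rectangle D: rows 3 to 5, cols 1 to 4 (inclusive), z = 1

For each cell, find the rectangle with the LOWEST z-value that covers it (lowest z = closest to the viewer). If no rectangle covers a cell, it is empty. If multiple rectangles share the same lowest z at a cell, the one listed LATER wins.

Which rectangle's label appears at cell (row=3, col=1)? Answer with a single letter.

Check cell (3,1):
  A: rows 4-5 cols 4-5 -> outside (row miss)
  B: rows 5-8 cols 4-5 -> outside (row miss)
  C: rows 1-6 cols 0-2 z=6 -> covers; best now C (z=6)
  D: rows 3-5 cols 1-4 z=1 -> covers; best now D (z=1)
Winner: D at z=1

Answer: D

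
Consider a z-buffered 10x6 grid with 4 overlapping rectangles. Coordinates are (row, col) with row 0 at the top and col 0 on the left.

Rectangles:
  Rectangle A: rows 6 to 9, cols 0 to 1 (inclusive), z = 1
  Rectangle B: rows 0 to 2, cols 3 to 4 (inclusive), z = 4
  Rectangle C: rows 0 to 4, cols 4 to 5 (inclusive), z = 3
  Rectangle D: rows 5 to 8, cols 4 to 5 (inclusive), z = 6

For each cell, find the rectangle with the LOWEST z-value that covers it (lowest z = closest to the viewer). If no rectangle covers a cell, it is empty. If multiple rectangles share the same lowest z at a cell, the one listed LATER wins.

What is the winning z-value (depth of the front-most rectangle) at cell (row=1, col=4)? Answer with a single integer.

Check cell (1,4):
  A: rows 6-9 cols 0-1 -> outside (row miss)
  B: rows 0-2 cols 3-4 z=4 -> covers; best now B (z=4)
  C: rows 0-4 cols 4-5 z=3 -> covers; best now C (z=3)
  D: rows 5-8 cols 4-5 -> outside (row miss)
Winner: C at z=3

Answer: 3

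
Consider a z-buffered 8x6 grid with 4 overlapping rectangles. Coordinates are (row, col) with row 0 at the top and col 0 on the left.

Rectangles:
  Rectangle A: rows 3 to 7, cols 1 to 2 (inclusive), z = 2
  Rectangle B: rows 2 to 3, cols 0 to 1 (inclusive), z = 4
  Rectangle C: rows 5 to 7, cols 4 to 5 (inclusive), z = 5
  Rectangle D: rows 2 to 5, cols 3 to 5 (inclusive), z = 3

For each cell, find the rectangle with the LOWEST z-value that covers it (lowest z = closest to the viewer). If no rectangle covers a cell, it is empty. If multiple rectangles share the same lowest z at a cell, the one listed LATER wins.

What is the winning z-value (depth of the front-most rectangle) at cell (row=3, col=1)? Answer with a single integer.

Answer: 2

Derivation:
Check cell (3,1):
  A: rows 3-7 cols 1-2 z=2 -> covers; best now A (z=2)
  B: rows 2-3 cols 0-1 z=4 -> covers; best now A (z=2)
  C: rows 5-7 cols 4-5 -> outside (row miss)
  D: rows 2-5 cols 3-5 -> outside (col miss)
Winner: A at z=2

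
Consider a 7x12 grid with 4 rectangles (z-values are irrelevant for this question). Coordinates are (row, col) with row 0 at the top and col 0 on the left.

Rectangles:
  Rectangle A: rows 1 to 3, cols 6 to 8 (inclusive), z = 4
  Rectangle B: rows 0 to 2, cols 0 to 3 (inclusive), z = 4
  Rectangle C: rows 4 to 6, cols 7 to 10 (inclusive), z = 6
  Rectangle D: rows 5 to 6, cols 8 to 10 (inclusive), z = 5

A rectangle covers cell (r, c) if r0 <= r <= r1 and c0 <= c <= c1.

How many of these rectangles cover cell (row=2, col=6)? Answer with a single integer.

Answer: 1

Derivation:
Check cell (2,6):
  A: rows 1-3 cols 6-8 -> covers
  B: rows 0-2 cols 0-3 -> outside (col miss)
  C: rows 4-6 cols 7-10 -> outside (row miss)
  D: rows 5-6 cols 8-10 -> outside (row miss)
Count covering = 1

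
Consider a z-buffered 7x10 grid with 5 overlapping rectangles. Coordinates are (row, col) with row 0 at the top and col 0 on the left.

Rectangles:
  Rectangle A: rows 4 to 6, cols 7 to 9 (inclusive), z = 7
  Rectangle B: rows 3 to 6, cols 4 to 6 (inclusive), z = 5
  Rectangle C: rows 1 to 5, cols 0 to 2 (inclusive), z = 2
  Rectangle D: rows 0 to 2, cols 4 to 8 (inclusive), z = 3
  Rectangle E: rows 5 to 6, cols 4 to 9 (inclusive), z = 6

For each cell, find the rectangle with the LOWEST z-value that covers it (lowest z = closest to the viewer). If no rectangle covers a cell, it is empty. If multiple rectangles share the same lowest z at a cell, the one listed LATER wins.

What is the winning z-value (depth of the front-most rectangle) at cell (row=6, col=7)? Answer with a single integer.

Answer: 6

Derivation:
Check cell (6,7):
  A: rows 4-6 cols 7-9 z=7 -> covers; best now A (z=7)
  B: rows 3-6 cols 4-6 -> outside (col miss)
  C: rows 1-5 cols 0-2 -> outside (row miss)
  D: rows 0-2 cols 4-8 -> outside (row miss)
  E: rows 5-6 cols 4-9 z=6 -> covers; best now E (z=6)
Winner: E at z=6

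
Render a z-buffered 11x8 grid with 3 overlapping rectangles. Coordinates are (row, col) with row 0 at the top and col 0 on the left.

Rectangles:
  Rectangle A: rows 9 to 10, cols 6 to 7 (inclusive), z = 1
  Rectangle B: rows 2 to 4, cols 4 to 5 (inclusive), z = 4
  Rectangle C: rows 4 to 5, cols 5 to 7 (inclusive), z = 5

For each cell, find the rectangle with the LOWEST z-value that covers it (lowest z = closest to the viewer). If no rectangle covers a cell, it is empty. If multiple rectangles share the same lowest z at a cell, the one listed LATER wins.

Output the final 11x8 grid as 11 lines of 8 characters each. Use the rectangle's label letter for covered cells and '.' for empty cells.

........
........
....BB..
....BB..
....BBCC
.....CCC
........
........
........
......AA
......AA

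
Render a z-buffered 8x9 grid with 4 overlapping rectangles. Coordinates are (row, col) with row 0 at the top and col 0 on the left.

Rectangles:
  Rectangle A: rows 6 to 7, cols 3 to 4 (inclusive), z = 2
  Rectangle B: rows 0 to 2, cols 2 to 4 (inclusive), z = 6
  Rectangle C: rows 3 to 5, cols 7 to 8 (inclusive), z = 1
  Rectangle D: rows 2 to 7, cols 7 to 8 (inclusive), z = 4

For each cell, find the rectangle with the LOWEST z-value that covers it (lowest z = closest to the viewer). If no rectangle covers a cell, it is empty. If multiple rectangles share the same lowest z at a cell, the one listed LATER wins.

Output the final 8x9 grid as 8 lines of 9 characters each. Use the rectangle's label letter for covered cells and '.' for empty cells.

..BBB....
..BBB....
..BBB..DD
.......CC
.......CC
.......CC
...AA..DD
...AA..DD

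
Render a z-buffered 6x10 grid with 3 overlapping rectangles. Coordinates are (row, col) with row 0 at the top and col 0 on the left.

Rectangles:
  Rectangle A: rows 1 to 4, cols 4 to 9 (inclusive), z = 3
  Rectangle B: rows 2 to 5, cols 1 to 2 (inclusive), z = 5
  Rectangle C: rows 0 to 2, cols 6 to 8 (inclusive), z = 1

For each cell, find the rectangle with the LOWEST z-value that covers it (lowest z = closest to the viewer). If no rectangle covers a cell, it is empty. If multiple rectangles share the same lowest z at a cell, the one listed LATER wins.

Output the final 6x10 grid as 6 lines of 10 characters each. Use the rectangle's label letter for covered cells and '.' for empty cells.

......CCC.
....AACCCA
.BB.AACCCA
.BB.AAAAAA
.BB.AAAAAA
.BB.......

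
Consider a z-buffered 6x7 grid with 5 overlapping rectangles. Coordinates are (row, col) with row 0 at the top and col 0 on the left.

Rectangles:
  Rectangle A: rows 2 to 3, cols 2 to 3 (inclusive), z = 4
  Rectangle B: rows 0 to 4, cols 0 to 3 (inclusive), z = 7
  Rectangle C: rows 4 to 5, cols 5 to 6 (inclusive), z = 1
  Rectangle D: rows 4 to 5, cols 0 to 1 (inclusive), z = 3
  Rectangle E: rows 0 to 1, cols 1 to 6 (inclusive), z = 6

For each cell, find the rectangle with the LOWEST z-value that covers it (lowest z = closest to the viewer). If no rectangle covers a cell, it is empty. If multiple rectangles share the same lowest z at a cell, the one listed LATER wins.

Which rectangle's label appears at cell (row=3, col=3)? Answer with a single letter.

Check cell (3,3):
  A: rows 2-3 cols 2-3 z=4 -> covers; best now A (z=4)
  B: rows 0-4 cols 0-3 z=7 -> covers; best now A (z=4)
  C: rows 4-5 cols 5-6 -> outside (row miss)
  D: rows 4-5 cols 0-1 -> outside (row miss)
  E: rows 0-1 cols 1-6 -> outside (row miss)
Winner: A at z=4

Answer: A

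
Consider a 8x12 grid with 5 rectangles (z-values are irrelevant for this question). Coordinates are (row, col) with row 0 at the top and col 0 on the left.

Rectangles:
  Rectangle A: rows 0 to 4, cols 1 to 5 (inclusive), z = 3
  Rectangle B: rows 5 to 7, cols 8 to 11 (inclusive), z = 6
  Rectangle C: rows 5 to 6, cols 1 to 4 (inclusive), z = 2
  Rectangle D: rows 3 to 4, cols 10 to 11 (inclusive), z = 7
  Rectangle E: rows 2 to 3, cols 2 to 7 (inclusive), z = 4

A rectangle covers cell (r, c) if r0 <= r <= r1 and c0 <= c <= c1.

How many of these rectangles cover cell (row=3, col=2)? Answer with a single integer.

Check cell (3,2):
  A: rows 0-4 cols 1-5 -> covers
  B: rows 5-7 cols 8-11 -> outside (row miss)
  C: rows 5-6 cols 1-4 -> outside (row miss)
  D: rows 3-4 cols 10-11 -> outside (col miss)
  E: rows 2-3 cols 2-7 -> covers
Count covering = 2

Answer: 2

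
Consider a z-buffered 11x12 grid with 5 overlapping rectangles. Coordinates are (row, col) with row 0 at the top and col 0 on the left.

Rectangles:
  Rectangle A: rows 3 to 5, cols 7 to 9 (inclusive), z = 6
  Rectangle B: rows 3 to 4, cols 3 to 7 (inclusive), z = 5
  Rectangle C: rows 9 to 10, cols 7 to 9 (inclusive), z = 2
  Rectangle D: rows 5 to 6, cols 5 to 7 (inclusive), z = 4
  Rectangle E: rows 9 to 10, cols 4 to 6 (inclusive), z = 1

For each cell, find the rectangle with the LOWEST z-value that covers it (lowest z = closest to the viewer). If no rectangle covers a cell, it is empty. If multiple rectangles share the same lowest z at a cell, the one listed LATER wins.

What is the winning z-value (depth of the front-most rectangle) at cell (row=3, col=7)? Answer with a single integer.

Answer: 5

Derivation:
Check cell (3,7):
  A: rows 3-5 cols 7-9 z=6 -> covers; best now A (z=6)
  B: rows 3-4 cols 3-7 z=5 -> covers; best now B (z=5)
  C: rows 9-10 cols 7-9 -> outside (row miss)
  D: rows 5-6 cols 5-7 -> outside (row miss)
  E: rows 9-10 cols 4-6 -> outside (row miss)
Winner: B at z=5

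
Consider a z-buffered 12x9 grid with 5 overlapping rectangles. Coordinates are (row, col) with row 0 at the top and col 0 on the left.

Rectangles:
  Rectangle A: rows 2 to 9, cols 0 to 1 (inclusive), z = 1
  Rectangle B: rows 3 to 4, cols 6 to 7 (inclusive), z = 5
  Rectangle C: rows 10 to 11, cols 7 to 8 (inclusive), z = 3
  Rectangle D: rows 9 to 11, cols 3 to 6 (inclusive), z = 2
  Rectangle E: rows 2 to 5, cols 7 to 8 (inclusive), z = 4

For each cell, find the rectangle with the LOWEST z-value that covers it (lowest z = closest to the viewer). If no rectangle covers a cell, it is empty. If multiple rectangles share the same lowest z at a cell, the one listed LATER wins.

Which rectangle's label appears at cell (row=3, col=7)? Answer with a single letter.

Answer: E

Derivation:
Check cell (3,7):
  A: rows 2-9 cols 0-1 -> outside (col miss)
  B: rows 3-4 cols 6-7 z=5 -> covers; best now B (z=5)
  C: rows 10-11 cols 7-8 -> outside (row miss)
  D: rows 9-11 cols 3-6 -> outside (row miss)
  E: rows 2-5 cols 7-8 z=4 -> covers; best now E (z=4)
Winner: E at z=4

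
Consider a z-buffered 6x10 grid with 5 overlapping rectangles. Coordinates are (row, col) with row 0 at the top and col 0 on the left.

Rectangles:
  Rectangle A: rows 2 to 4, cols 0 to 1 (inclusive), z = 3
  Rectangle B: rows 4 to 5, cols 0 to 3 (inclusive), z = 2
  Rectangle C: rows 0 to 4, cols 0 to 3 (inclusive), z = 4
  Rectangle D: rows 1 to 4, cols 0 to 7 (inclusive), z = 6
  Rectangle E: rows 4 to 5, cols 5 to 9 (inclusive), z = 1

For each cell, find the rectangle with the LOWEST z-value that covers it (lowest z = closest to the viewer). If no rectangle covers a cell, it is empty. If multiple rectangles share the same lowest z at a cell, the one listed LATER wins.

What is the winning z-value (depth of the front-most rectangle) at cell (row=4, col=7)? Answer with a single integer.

Check cell (4,7):
  A: rows 2-4 cols 0-1 -> outside (col miss)
  B: rows 4-5 cols 0-3 -> outside (col miss)
  C: rows 0-4 cols 0-3 -> outside (col miss)
  D: rows 1-4 cols 0-7 z=6 -> covers; best now D (z=6)
  E: rows 4-5 cols 5-9 z=1 -> covers; best now E (z=1)
Winner: E at z=1

Answer: 1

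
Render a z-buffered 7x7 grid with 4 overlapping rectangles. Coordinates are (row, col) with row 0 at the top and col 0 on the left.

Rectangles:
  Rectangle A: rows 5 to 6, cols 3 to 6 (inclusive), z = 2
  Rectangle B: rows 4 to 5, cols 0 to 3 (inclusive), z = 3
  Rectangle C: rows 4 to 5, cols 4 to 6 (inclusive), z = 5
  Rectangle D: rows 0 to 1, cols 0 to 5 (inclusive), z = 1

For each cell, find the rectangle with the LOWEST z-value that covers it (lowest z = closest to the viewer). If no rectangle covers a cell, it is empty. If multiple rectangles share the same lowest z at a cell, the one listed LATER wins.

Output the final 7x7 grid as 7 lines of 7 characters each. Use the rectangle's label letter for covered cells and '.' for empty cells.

DDDDDD.
DDDDDD.
.......
.......
BBBBCCC
BBBAAAA
...AAAA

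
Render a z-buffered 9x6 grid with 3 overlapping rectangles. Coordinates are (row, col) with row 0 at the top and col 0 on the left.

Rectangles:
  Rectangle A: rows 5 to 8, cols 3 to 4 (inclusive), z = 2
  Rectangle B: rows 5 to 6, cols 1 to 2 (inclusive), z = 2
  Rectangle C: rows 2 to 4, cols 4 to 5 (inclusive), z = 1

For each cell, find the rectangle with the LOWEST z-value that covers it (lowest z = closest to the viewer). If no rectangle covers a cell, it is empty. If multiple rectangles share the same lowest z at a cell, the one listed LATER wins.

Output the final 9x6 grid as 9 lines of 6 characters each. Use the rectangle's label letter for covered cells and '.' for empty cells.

......
......
....CC
....CC
....CC
.BBAA.
.BBAA.
...AA.
...AA.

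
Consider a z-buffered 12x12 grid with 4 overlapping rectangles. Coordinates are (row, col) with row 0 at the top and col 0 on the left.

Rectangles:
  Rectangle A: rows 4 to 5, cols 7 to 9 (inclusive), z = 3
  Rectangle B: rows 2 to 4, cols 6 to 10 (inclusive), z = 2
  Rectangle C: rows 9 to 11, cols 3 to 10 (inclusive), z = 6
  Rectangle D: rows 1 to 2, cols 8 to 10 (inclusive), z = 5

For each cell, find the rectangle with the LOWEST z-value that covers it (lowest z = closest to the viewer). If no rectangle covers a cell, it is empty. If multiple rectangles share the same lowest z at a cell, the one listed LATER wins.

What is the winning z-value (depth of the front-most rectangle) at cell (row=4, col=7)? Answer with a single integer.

Check cell (4,7):
  A: rows 4-5 cols 7-9 z=3 -> covers; best now A (z=3)
  B: rows 2-4 cols 6-10 z=2 -> covers; best now B (z=2)
  C: rows 9-11 cols 3-10 -> outside (row miss)
  D: rows 1-2 cols 8-10 -> outside (row miss)
Winner: B at z=2

Answer: 2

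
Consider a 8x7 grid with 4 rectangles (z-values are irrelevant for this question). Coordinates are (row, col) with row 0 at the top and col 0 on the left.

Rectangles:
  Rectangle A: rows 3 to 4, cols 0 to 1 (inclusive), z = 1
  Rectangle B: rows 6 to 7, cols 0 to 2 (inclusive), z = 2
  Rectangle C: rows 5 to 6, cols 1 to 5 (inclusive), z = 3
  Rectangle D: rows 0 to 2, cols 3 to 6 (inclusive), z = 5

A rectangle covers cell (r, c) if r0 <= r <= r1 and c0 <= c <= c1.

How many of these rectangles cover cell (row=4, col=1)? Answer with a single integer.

Check cell (4,1):
  A: rows 3-4 cols 0-1 -> covers
  B: rows 6-7 cols 0-2 -> outside (row miss)
  C: rows 5-6 cols 1-5 -> outside (row miss)
  D: rows 0-2 cols 3-6 -> outside (row miss)
Count covering = 1

Answer: 1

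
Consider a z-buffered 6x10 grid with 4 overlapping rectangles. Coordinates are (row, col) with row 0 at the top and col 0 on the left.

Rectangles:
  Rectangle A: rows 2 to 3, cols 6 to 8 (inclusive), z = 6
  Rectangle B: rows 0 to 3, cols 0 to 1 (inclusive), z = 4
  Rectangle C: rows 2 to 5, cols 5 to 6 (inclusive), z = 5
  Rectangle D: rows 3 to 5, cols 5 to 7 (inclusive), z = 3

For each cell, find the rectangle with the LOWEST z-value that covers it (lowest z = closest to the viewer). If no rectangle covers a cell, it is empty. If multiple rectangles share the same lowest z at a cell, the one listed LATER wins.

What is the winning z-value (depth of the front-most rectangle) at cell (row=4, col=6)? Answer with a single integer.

Answer: 3

Derivation:
Check cell (4,6):
  A: rows 2-3 cols 6-8 -> outside (row miss)
  B: rows 0-3 cols 0-1 -> outside (row miss)
  C: rows 2-5 cols 5-6 z=5 -> covers; best now C (z=5)
  D: rows 3-5 cols 5-7 z=3 -> covers; best now D (z=3)
Winner: D at z=3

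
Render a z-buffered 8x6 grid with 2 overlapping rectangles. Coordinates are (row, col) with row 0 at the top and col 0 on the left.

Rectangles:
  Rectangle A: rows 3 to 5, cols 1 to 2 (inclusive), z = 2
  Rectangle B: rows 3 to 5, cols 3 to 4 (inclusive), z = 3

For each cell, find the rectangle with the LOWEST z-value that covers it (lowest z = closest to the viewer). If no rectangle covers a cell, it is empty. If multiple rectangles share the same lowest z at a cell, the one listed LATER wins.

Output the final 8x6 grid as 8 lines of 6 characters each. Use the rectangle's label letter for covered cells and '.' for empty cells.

......
......
......
.AABB.
.AABB.
.AABB.
......
......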